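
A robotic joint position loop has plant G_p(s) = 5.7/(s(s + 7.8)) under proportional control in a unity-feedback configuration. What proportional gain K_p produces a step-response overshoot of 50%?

K_p = 57.5

From %OS = 100·exp(−πζ/√(1−ζ²)) = 50%, ζ = −ln(0.5)/√(π²+ln²(0.5)) = 0.2155.
Characteristic equation s² + 7.8s + 5.7K_p = 0 gives ζ = 7.8/(2√(5.7K_p)).
Setting ζ = 0.2155: √(5.7K_p) = 7.8/(2·0.2155) = 18.1, so K_p = 327.7/5.7 = 57.5.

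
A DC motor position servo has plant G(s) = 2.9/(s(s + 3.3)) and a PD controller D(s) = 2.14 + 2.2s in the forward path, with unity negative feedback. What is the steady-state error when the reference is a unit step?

0

The open loop D(s)G(s) has a pole at the origin (type 1), so the static position error constant is infinite and e_ss = 1/(1+∞) = 0.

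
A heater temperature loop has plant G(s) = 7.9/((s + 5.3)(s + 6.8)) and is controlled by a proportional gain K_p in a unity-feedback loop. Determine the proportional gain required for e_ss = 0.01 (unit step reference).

The loop is type 0, so e_ss(step) = 1/(1 + K_pos) with K_pos = K_p·G(0).
G(0) = 0.2192. Require 1/(1 + K_p·0.2192) = 0.01, so 1 + 0.2192·K_p = 100.
K_p = (100 − 1)/0.2192 = 452.

K_p = 452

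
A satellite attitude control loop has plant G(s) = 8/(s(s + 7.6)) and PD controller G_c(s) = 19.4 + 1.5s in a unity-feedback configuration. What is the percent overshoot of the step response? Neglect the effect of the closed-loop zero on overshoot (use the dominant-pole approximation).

Forward path: (19.4 + 1.5s)·8/(s(s+7.6)). The closed-loop characteristic equation is s² + (7.6 + 8·1.5)s + 8·19.4 = 0.
That is s² + 19.6s + 155.2 = 0, so ω_n = 12.46 rad/s and ζ = 19.6/(2·12.46) = 0.7866.
%OS = 100·exp(−πζ/√(1−ζ²)) = 1.83%.

1.83%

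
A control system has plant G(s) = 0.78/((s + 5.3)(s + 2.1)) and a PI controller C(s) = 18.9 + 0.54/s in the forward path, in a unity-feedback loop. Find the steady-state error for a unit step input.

0

The open loop C(s)G(s) has a pole at the origin (type 1), so the static position error constant is infinite and e_ss = 1/(1+∞) = 0.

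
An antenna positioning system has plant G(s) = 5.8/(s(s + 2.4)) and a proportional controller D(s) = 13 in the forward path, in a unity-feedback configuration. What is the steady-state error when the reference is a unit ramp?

0.0318

The loop has one pole at the origin (type 1). Velocity error constant K_v = lim_{s→0} s·D(s)G(s) = 13·5.8/2.4 = 31.42.
Steady-state error to a unit ramp: e_ss = 1/K_v = 0.0318.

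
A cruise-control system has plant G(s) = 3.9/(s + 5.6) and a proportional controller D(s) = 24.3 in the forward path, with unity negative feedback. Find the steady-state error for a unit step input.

0.0558

The loop is type 0. Static position error constant K_pos = D(0)·G(0) = 24.3·0.6964 = 16.92.
Steady-state error to a unit step: e_ss = 1/(1+K_pos) = 1/17.92 = 0.0558.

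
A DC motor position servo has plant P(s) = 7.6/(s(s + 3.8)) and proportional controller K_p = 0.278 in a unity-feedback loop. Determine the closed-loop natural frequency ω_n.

The closed-loop denominator is s(s+3.8) + 0.278·7.6 = s² + 3.8s + 2.113.
Matching s² + 2ζω_n s + ω_n²: ω_n = √2.113 = 1.454 rad/s and 2ζω_n = 3.8, so ζ = 3.8/(2·1.454) = 1.31.

ω_n = 1.45 rad/s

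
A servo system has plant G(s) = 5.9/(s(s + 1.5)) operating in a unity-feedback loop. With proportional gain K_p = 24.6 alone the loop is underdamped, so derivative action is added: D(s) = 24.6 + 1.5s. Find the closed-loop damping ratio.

Forward path: (24.6 + 1.5s)·5.9/(s(s+1.5)). The closed-loop characteristic equation is s² + (1.5 + 5.9·1.5)s + 5.9·24.6 = 0.
That is s² + 10.35s + 145.1 = 0, so ω_n = 12.05 rad/s and ζ = 10.35/(2·12.05) = 0.4296.

ζ = 0.43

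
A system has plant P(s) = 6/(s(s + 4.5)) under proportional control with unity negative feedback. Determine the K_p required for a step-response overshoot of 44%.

From %OS = 100·exp(−πζ/√(1−ζ²)) = 44%, ζ = −ln(0.44)/√(π²+ln²(0.44)) = 0.2528.
Characteristic equation s² + 4.5s + 6K_p = 0 gives ζ = 4.5/(2√(6K_p)).
Setting ζ = 0.2528: √(6K_p) = 4.5/(2·0.2528) = 8.899, so K_p = 79.19/6 = 13.2.

K_p = 13.2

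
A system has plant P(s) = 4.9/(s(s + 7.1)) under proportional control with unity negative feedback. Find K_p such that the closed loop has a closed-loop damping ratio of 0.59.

Closed-loop characteristic equation: s² + 7.1s + K_p·4.9 = 0.
So ω_n = √(4.9K_p) and 2ζω_n = 7.1, giving ζ = 7.1/(2√(4.9K_p)).
Setting ζ = 0.59: √(4.9K_p) = 7.1/(2·0.59) = 6.017, so K_p = 36.2/4.9 = 7.39.

K_p = 7.39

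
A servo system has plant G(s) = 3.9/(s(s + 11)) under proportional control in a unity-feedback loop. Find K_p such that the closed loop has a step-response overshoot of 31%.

K_p = 63.6

From %OS = 100·exp(−πζ/√(1−ζ²)) = 31%, ζ = −ln(0.31)/√(π²+ln²(0.31)) = 0.3493.
Characteristic equation s² + 11s + 3.9K_p = 0 gives ζ = 11/(2√(3.9K_p)).
Setting ζ = 0.3493: √(3.9K_p) = 11/(2·0.3493) = 15.75, so K_p = 247.9/3.9 = 63.6.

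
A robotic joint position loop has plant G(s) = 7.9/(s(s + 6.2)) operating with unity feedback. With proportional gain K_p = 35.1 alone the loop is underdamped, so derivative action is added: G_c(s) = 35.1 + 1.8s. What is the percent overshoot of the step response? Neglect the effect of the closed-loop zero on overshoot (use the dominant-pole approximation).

8.73%

Forward path: (35.1 + 1.8s)·7.9/(s(s+6.2)). The closed-loop characteristic equation is s² + (6.2 + 7.9·1.8)s + 7.9·35.1 = 0.
That is s² + 20.42s + 277.3 = 0, so ω_n = 16.65 rad/s and ζ = 20.42/(2·16.65) = 0.6131.
%OS = 100·exp(−πζ/√(1−ζ²)) = 8.73%.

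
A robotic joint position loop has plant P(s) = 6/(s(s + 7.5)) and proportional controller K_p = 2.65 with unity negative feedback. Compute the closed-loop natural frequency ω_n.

With unity feedback the closed-loop characteristic equation is s² + 7.5s + 2.65·6 = s² + 7.5s + 15.9 = 0.
Matching s² + 2ζω_n s + ω_n²: ω_n = √15.9 = 3.987 rad/s and 2ζω_n = 7.5, so ζ = 7.5/(2·3.987) = 0.94.

ω_n = 3.99 rad/s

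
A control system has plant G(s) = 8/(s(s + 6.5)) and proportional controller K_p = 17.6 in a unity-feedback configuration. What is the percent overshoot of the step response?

40.9%

The closed-loop denominator s² + 6.5s + 140.8 gives ω_n = √140.8 = 11.87 and ζ = 6.5/(2ω_n) = 0.2739.
%OS = 100·exp(−πζ/√(1−ζ²)) = 100·exp(−π·0.2739/√0.925) = 40.9%.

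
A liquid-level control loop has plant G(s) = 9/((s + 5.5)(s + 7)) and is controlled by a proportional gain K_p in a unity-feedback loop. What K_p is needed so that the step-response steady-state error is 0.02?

The loop is type 0, so e_ss(step) = 1/(1 + K_pos) with K_pos = K_p·G(0).
G(0) = 0.2338. Require 1/(1 + K_p·0.2338) = 0.02, so 1 + 0.2338·K_p = 50.
K_p = (50 − 1)/0.2338 = 210.

K_p = 210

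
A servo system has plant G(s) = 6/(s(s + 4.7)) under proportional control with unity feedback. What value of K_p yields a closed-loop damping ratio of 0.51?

K_p = 3.54

Closed-loop characteristic equation: s² + 4.7s + K_p·6 = 0.
So ω_n = √(6K_p) and 2ζω_n = 4.7, giving ζ = 4.7/(2√(6K_p)).
Setting ζ = 0.51: √(6K_p) = 4.7/(2·0.51) = 4.608, so K_p = 21.23/6 = 3.54.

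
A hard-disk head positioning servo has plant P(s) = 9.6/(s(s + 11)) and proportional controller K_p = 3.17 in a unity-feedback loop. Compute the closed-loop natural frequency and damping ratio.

1 + K_p·P(s) = 0 gives s² + 11s + 30.43 = 0.
Matching s² + 2ζω_n s + ω_n²: ω_n = √30.43 = 5.517 rad/s and 2ζω_n = 11, so ζ = 11/(2·5.517) = 0.997.

ω_n = 5.52 rad/s, ζ = 0.997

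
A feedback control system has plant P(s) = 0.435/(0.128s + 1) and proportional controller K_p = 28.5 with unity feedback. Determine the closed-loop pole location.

Closed loop: T(s) = K_p·P/(1+K_p·P) = 12.4/(0.128s + 1 + 12.4), with pole at s = −(1 + 12.4)/0.128 = −104.7.

s = -104.7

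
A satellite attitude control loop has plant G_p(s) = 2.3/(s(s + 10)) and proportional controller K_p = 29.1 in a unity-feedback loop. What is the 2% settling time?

From 1 + K_pG_p(s) = 0: s² + 10s + 66.93 = 0 ⇒ ω_n = 8.181, ζ = 0.6112.
2% settling time T_s ≈ 4/(ζω_n) = 4/5 = 0.8 s.

T_s ≈ 0.8 s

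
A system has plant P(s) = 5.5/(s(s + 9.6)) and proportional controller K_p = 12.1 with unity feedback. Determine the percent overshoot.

From 1 + K_pP(s) = 0: s² + 9.6s + 66.55 = 0 ⇒ ω_n = 8.158, ζ = 0.5884.
%OS = 100·exp(−πζ/√(1−ζ²)) = 100·exp(−π·0.5884/√0.6538) = 10.2%.

10.2%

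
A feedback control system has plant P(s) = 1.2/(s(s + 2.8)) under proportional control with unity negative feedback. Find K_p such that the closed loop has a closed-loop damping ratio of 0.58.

K_p = 4.86

Closed-loop characteristic equation: s² + 2.8s + K_p·1.2 = 0.
So ω_n = √(1.2K_p) and 2ζω_n = 2.8, giving ζ = 2.8/(2√(1.2K_p)).
Setting ζ = 0.58: √(1.2K_p) = 2.8/(2·0.58) = 2.414, so K_p = 5.826/1.2 = 4.86.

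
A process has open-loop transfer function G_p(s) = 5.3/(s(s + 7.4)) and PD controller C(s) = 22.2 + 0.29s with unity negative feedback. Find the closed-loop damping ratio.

ζ = 0.412

Forward path: (22.2 + 0.29s)·5.3/(s(s+7.4)). The closed-loop characteristic equation is s² + (7.4 + 5.3·0.29)s + 5.3·22.2 = 0.
That is s² + 8.937s + 117.7 = 0, so ω_n = 10.85 rad/s and ζ = 8.937/(2·10.85) = 0.412.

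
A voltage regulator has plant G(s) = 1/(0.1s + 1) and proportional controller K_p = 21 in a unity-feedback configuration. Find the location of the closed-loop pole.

Closed loop: T(s) = K_p·G/(1+K_p·G) = 21/(0.1s + 1 + 21), with pole at s = −(1 + 21)/0.1 = −220.

s = -220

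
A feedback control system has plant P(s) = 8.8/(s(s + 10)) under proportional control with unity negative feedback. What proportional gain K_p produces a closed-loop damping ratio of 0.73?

K_p = 5.33

Closed-loop characteristic equation: s² + 10s + K_p·8.8 = 0.
So ω_n = √(8.8K_p) and 2ζω_n = 10, giving ζ = 10/(2√(8.8K_p)).
Setting ζ = 0.73: √(8.8K_p) = 10/(2·0.73) = 6.849, so K_p = 46.91/8.8 = 5.33.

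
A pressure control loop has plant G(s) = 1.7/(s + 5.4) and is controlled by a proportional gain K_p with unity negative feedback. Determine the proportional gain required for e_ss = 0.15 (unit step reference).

K_p = 18

Steady-state error for a unit step on this type-0 loop is 1/(1 + K_p·G(0)).
G(0) = 0.3148. Require 1/(1 + K_p·0.3148) = 0.15, so 1 + 0.3148·K_p = 6.667.
K_p = (6.667 − 1)/0.3148 = 18.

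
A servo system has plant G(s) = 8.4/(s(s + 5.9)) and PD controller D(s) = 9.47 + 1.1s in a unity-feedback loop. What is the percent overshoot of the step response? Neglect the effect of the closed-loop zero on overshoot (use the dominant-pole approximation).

Forward path: (9.47 + 1.1s)·8.4/(s(s+5.9)). The closed-loop characteristic equation is s² + (5.9 + 8.4·1.1)s + 8.4·9.47 = 0.
That is s² + 15.14s + 79.55 = 0, so ω_n = 8.919 rad/s and ζ = 15.14/(2·8.919) = 0.8488.
%OS = 100·exp(−πζ/√(1−ζ²)) = 0.646%.

0.646%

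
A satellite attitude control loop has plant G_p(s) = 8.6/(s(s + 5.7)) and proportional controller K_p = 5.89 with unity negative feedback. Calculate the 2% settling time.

T_s ≈ 1.4 s

From 1 + K_pG_p(s) = 0: s² + 5.7s + 50.65 = 0 ⇒ ω_n = 7.117, ζ = 0.4004.
2% settling time T_s ≈ 4/(ζω_n) = 4/2.85 = 1.4 s.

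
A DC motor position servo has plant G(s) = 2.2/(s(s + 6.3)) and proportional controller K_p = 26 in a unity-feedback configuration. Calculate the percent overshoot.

Closed-loop characteristic equation: s² + 6.3s + 57.2 = 0, so ω_n = 7.563 rad/s and ζ = 6.3/(2·7.563) = 0.4165.
%OS = 100·exp(−πζ/√(1−ζ²)) = 100·exp(−π·0.4165/√0.8265) = 23.7%.

23.7%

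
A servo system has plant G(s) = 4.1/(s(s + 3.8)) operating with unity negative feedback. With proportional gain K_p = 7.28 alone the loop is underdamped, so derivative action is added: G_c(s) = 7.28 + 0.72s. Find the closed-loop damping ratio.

ζ = 0.618

Forward path: (7.28 + 0.72s)·4.1/(s(s+3.8)). The closed-loop characteristic equation is s² + (3.8 + 4.1·0.72)s + 4.1·7.28 = 0.
That is s² + 6.752s + 29.85 = 0, so ω_n = 5.463 rad/s and ζ = 6.752/(2·5.463) = 0.6179.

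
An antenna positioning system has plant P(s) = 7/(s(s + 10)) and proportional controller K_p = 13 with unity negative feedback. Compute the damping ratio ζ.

ζ = 0.524

With unity feedback the closed-loop characteristic equation is s² + 10s + 13·7 = s² + 10s + 91 = 0.
Matching s² + 2ζω_n s + ω_n²: ω_n = √91 = 9.539 rad/s and 2ζω_n = 10, so ζ = 10/(2·9.539) = 0.524.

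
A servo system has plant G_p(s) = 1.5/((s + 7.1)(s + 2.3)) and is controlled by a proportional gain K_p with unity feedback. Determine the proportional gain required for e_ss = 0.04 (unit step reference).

K_p = 261

For a type-0 loop with proportional control, e_ss = 1/(1 + K_p·G_p(0)).
G_p(0) = 0.09186. Require 1/(1 + K_p·0.09186) = 0.04, so 1 + 0.09186·K_p = 25.
K_p = (25 − 1)/0.09186 = 261.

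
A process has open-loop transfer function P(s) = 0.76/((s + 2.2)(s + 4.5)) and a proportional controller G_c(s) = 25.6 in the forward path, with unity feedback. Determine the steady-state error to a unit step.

0.337

The loop is type 0. Static position error constant K_pos = G_c(0)·P(0) = 25.6·0.07677 = 1.965.
Steady-state error to a unit step: e_ss = 1/(1+K_pos) = 1/2.965 = 0.337.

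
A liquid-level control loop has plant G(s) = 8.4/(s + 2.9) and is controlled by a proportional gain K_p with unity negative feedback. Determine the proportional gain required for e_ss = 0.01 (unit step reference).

K_p = 34.2

For a type-0 loop with proportional control, e_ss = 1/(1 + K_p·G(0)).
G(0) = 2.897. Require 1/(1 + K_p·2.897) = 0.01, so 1 + 2.897·K_p = 100.
K_p = (100 − 1)/2.897 = 34.2.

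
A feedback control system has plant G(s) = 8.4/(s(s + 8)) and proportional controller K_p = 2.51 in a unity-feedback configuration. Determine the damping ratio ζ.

1 + K_p·G(s) = 0 gives s² + 8s + 21.08 = 0.
Matching s² + 2ζω_n s + ω_n²: ω_n = √21.08 = 4.592 rad/s and 2ζω_n = 8, so ζ = 8/(2·4.592) = 0.871.

ζ = 0.871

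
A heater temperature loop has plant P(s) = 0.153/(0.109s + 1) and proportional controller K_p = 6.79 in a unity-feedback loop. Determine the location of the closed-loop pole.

s = -18.71

Closed loop: T(s) = K_p·P/(1+K_p·P) = 1.039/(0.109s + 1 + 1.039), with pole at s = −(1 + 1.039)/0.109 = −18.71.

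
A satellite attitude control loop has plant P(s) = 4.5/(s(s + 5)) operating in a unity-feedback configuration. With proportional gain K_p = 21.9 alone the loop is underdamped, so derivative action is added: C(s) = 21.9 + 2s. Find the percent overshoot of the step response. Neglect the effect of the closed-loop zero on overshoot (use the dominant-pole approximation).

Forward path: (21.9 + 2s)·4.5/(s(s+5)). The closed-loop characteristic equation is s² + (5 + 4.5·2)s + 4.5·21.9 = 0.
That is s² + 14s + 98.55 = 0, so ω_n = 9.927 rad/s and ζ = 14/(2·9.927) = 0.7051.
%OS = 100·exp(−πζ/√(1−ζ²)) = 4.4%.

4.4%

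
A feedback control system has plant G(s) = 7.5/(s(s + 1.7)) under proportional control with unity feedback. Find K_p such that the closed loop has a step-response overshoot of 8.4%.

From %OS = 100·exp(−πζ/√(1−ζ²)) = 8.4%, ζ = −ln(0.084)/√(π²+ln²(0.084)) = 0.6191.
Characteristic equation s² + 1.7s + 7.5K_p = 0 gives ζ = 1.7/(2√(7.5K_p)).
Setting ζ = 0.6191: √(7.5K_p) = 1.7/(2·0.6191) = 1.373, so K_p = 1.885/7.5 = 0.251.

K_p = 0.251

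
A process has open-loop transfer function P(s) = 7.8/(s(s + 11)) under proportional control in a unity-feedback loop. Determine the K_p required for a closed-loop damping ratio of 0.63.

Closed-loop characteristic equation: s² + 11s + K_p·7.8 = 0.
So ω_n = √(7.8K_p) and 2ζω_n = 11, giving ζ = 11/(2√(7.8K_p)).
Setting ζ = 0.63: √(7.8K_p) = 11/(2·0.63) = 8.73, so K_p = 76.22/7.8 = 9.77.

K_p = 9.77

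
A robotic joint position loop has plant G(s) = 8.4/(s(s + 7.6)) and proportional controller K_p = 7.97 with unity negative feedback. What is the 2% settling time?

From 1 + K_pG(s) = 0: s² + 7.6s + 66.95 = 0 ⇒ ω_n = 8.182, ζ = 0.4644.
2% settling time T_s ≈ 4/(ζω_n) = 4/3.8 = 1.05 s.

T_s ≈ 1.05 s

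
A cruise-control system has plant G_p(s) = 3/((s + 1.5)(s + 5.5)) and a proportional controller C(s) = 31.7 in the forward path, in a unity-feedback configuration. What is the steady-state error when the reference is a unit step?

The loop is type 0. Static position error constant K_pos = C(0)·G_p(0) = 31.7·0.3636 = 11.53.
Steady-state error to a unit step: e_ss = 1/(1+K_pos) = 1/12.53 = 0.0798.

0.0798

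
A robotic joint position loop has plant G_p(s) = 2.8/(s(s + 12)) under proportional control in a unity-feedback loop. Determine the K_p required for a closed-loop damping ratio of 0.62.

Closed-loop characteristic equation: s² + 12s + K_p·2.8 = 0.
So ω_n = √(2.8K_p) and 2ζω_n = 12, giving ζ = 12/(2√(2.8K_p)).
Setting ζ = 0.62: √(2.8K_p) = 12/(2·0.62) = 9.677, so K_p = 93.65/2.8 = 33.4.

K_p = 33.4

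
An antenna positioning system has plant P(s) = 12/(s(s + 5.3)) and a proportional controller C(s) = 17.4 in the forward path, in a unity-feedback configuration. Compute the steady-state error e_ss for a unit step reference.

The open loop C(s)P(s) has a pole at the origin (type 1), so the static position error constant is infinite and e_ss = 1/(1+∞) = 0.

0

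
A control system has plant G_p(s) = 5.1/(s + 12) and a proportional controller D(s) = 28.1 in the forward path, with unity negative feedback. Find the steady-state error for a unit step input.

0.0773

The loop is type 0. Static position error constant K_pos = D(0)·G_p(0) = 28.1·0.425 = 11.94.
Steady-state error to a unit step: e_ss = 1/(1+K_pos) = 1/12.94 = 0.0773.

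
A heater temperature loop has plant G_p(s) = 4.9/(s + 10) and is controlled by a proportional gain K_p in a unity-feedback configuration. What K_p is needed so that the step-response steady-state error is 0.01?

The loop is type 0, so e_ss(step) = 1/(1 + K_pos) with K_pos = K_p·G_p(0).
G_p(0) = 0.49. Require 1/(1 + K_p·0.49) = 0.01, so 1 + 0.49·K_p = 100.
K_p = (100 − 1)/0.49 = 202.

K_p = 202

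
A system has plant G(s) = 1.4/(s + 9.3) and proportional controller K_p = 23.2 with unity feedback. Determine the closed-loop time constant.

Closed-loop transfer function: T(s) = K_p·G(s)/(1 + K_p·G(s)) = 32.48/(s + 9.3 + 32.48) = 32.48/(s + 41.78).
Time constant τ = 1/41.78 = 0.0239 s.

τ = 0.0239 s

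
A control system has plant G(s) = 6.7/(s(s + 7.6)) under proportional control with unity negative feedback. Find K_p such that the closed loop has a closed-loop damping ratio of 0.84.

K_p = 3.05

Closed-loop characteristic equation: s² + 7.6s + K_p·6.7 = 0.
So ω_n = √(6.7K_p) and 2ζω_n = 7.6, giving ζ = 7.6/(2√(6.7K_p)).
Setting ζ = 0.84: √(6.7K_p) = 7.6/(2·0.84) = 4.524, so K_p = 20.46/6.7 = 3.05.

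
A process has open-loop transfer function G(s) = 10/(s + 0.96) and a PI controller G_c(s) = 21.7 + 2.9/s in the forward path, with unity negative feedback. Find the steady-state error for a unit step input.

The open loop G_c(s)G(s) has a pole at the origin (type 1), so the static position error constant is infinite and e_ss = 1/(1+∞) = 0.

0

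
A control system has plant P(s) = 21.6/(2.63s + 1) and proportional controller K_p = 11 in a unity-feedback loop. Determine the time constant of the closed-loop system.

Closed loop: T(s) = K_p·P/(1+K_p·P) = 237.6/(2.63s + 1 + 237.6), with pole at s = −(1 + 237.6)/2.63 = −90.72.
Closed-loop time constant τ = 1/90.72 = 0.011 s.

τ = 0.011 s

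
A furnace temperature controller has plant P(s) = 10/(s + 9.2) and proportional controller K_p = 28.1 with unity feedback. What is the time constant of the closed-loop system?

Closed-loop transfer function: T(s) = K_p·P(s)/(1 + K_p·P(s)) = 281/(s + 9.2 + 281) = 281/(s + 290.2).
Time constant τ = 1/290.2 = 0.00345 s.

τ = 0.00345 s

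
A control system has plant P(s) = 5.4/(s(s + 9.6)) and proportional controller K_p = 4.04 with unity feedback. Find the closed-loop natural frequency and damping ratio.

1 + K_p·P(s) = 0 gives s² + 9.6s + 21.82 = 0.
So ω_n² = 21.82 ⇒ ω_n = 4.671 rad/s, and ζ = 9.6/(2ω_n) = 1.03.

ω_n = 4.67 rad/s, ζ = 1.03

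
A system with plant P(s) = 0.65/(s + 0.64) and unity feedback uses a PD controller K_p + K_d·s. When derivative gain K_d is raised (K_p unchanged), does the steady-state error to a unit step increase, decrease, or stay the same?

unchanged

K_d affects only the transient (the s-coefficient); the DC loop gain, and hence e_ss, depends only on K_p.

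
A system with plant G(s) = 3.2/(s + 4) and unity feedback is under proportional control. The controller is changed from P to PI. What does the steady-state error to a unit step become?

0

Adding integral action puts a pole at s = 0 in the forward path, raising the system type to 1; a type-1 loop has zero steady-state error to a step.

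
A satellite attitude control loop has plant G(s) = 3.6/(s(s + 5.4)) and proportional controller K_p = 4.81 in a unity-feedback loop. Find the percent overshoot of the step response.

6.86%

From 1 + K_pG(s) = 0: s² + 5.4s + 17.32 = 0 ⇒ ω_n = 4.161, ζ = 0.6488.
%OS = 100·exp(−πζ/√(1−ζ²)) = 100·exp(−π·0.6488/√0.579) = 6.86%.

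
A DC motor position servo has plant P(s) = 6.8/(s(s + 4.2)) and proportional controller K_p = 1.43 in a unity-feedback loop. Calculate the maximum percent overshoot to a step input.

The closed-loop denominator s² + 4.2s + 9.724 gives ω_n = √9.724 = 3.118 and ζ = 4.2/(2ω_n) = 0.6734.
%OS = 100·exp(−πζ/√(1−ζ²)) = 100·exp(−π·0.6734/√0.5465) = 5.72%.

5.72%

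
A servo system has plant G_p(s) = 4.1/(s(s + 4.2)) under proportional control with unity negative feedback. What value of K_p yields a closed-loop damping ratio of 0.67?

K_p = 2.4

Closed-loop characteristic equation: s² + 4.2s + K_p·4.1 = 0.
So ω_n = √(4.1K_p) and 2ζω_n = 4.2, giving ζ = 4.2/(2√(4.1K_p)).
Setting ζ = 0.67: √(4.1K_p) = 4.2/(2·0.67) = 3.134, so K_p = 9.824/4.1 = 2.4.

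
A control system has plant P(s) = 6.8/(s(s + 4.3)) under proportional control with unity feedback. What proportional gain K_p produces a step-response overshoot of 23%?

K_p = 3.79

From %OS = 100·exp(−πζ/√(1−ζ²)) = 23%, ζ = −ln(0.23)/√(π²+ln²(0.23)) = 0.4237.
Characteristic equation s² + 4.3s + 6.8K_p = 0 gives ζ = 4.3/(2√(6.8K_p)).
Setting ζ = 0.4237: √(6.8K_p) = 4.3/(2·0.4237) = 5.074, so K_p = 25.74/6.8 = 3.79.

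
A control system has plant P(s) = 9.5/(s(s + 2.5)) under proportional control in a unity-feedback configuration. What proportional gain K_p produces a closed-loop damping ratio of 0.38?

K_p = 1.14

Closed-loop characteristic equation: s² + 2.5s + K_p·9.5 = 0.
So ω_n = √(9.5K_p) and 2ζω_n = 2.5, giving ζ = 2.5/(2√(9.5K_p)).
Setting ζ = 0.38: √(9.5K_p) = 2.5/(2·0.38) = 3.289, so K_p = 10.82/9.5 = 1.14.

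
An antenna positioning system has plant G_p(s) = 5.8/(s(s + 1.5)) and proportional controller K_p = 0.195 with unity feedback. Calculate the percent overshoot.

The closed-loop denominator s² + 1.5s + 1.131 gives ω_n = √1.131 = 1.063 and ζ = 1.5/(2ω_n) = 0.7052.
%OS = 100·exp(−πζ/√(1−ζ²)) = 100·exp(−π·0.7052/√0.5027) = 4.39%.

4.39%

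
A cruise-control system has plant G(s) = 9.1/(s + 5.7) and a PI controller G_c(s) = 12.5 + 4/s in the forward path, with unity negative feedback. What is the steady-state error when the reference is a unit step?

0

The open loop G_c(s)G(s) has a pole at the origin (type 1), so the static position error constant is infinite and e_ss = 1/(1+∞) = 0.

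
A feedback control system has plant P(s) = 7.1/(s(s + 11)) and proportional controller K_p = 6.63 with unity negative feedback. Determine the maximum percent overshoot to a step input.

1.48%

The closed-loop denominator s² + 11s + 47.07 gives ω_n = √47.07 = 6.861 and ζ = 11/(2ω_n) = 0.8016.
%OS = 100·exp(−πζ/√(1−ζ²)) = 100·exp(−π·0.8016/√0.3574) = 1.48%.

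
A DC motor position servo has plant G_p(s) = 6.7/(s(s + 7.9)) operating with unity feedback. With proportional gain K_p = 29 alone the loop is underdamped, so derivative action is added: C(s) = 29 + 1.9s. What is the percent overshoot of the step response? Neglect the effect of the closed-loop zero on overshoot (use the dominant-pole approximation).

Forward path: (29 + 1.9s)·6.7/(s(s+7.9)). The closed-loop characteristic equation is s² + (7.9 + 6.7·1.9)s + 6.7·29 = 0.
That is s² + 20.63s + 194.3 = 0, so ω_n = 13.94 rad/s and ζ = 20.63/(2·13.94) = 0.74.
%OS = 100·exp(−πζ/√(1−ζ²)) = 3.15%.

3.15%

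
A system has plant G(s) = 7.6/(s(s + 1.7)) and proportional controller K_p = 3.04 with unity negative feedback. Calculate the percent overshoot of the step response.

The closed-loop denominator s² + 1.7s + 23.1 gives ω_n = √23.1 = 4.807 and ζ = 1.7/(2ω_n) = 0.1768.
%OS = 100·exp(−πζ/√(1−ζ²)) = 100·exp(−π·0.1768/√0.9687) = 56.9%.

56.9%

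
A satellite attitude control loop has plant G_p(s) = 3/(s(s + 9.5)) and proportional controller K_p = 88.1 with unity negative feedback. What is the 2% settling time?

T_s ≈ 0.842 s

Closed-loop characteristic equation: s² + 9.5s + 264.3 = 0, so ω_n = 16.26 rad/s and ζ = 9.5/(2·16.26) = 0.2922.
2% settling time T_s ≈ 4/(ζω_n) = 4/4.75 = 0.842 s.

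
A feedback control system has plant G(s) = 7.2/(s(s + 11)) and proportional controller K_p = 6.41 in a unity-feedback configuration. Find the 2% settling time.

From 1 + K_pG(s) = 0: s² + 11s + 46.15 = 0 ⇒ ω_n = 6.794, ζ = 0.8096.
2% settling time T_s ≈ 4/(ζω_n) = 4/5.5 = 0.727 s.

T_s ≈ 0.727 s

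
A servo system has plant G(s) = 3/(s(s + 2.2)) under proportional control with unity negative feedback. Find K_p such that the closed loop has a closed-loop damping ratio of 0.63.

Closed-loop characteristic equation: s² + 2.2s + K_p·3 = 0.
So ω_n = √(3K_p) and 2ζω_n = 2.2, giving ζ = 2.2/(2√(3K_p)).
Setting ζ = 0.63: √(3K_p) = 2.2/(2·0.63) = 1.746, so K_p = 3.049/3 = 1.02.

K_p = 1.02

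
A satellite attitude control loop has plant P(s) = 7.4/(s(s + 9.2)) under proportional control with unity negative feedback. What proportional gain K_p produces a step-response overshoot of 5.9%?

K_p = 6.38

From %OS = 100·exp(−πζ/√(1−ζ²)) = 5.9%, ζ = −ln(0.059)/√(π²+ln²(0.059)) = 0.6693.
Characteristic equation s² + 9.2s + 7.4K_p = 0 gives ζ = 9.2/(2√(7.4K_p)).
Setting ζ = 0.6693: √(7.4K_p) = 9.2/(2·0.6693) = 6.873, so K_p = 47.23/7.4 = 6.38.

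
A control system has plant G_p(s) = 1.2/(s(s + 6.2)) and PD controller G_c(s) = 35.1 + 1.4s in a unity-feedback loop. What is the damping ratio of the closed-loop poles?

Forward path: (35.1 + 1.4s)·1.2/(s(s+6.2)). The closed-loop characteristic equation is s² + (6.2 + 1.2·1.4)s + 1.2·35.1 = 0.
That is s² + 7.88s + 42.12 = 0, so ω_n = 6.49 rad/s and ζ = 7.88/(2·6.49) = 0.6071.

ζ = 0.607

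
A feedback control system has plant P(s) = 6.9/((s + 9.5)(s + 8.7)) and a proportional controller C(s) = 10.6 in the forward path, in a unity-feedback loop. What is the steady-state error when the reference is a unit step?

0.531

The loop is type 0. Static position error constant K_pos = C(0)·P(0) = 10.6·0.08348 = 0.8849.
Steady-state error to a unit step: e_ss = 1/(1+K_pos) = 1/1.885 = 0.531.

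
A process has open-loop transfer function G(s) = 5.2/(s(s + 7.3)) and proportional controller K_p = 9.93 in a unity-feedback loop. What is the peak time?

T_p = 0.508 s

Closed-loop characteristic equation: s² + 7.3s + 51.64 = 0, so ω_n = 7.186 rad/s and ζ = 7.3/(2·7.186) = 0.5079.
Damped frequency ω_d = ω_n√(1−ζ²) = 6.19 rad/s, so peak time T_p = π/ω_d = 0.508 s.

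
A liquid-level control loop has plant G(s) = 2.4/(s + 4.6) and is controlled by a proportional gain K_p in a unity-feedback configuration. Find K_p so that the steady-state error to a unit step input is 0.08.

For a type-0 loop with proportional control, e_ss = 1/(1 + K_p·G(0)).
G(0) = 0.5217. Require 1/(1 + K_p·0.5217) = 0.08, so 1 + 0.5217·K_p = 12.5.
K_p = (12.5 − 1)/0.5217 = 22.

K_p = 22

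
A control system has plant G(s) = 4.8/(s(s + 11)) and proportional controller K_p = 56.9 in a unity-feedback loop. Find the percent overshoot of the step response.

33%

Closed-loop characteristic equation: s² + 11s + 273.1 = 0, so ω_n = 16.53 rad/s and ζ = 11/(2·16.53) = 0.3328.
%OS = 100·exp(−πζ/√(1−ζ²)) = 100·exp(−π·0.3328/√0.8892) = 33%.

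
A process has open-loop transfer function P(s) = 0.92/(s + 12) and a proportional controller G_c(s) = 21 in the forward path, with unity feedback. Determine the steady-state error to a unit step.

0.383

The loop is type 0. Static position error constant K_pos = G_c(0)·P(0) = 21·0.07667 = 1.61.
Steady-state error to a unit step: e_ss = 1/(1+K_pos) = 1/2.61 = 0.383.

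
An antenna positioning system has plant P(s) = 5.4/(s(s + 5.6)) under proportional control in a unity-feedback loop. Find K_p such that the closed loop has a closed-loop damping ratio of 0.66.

Closed-loop characteristic equation: s² + 5.6s + K_p·5.4 = 0.
So ω_n = √(5.4K_p) and 2ζω_n = 5.6, giving ζ = 5.6/(2√(5.4K_p)).
Setting ζ = 0.66: √(5.4K_p) = 5.6/(2·0.66) = 4.242, so K_p = 18/5.4 = 3.33.

K_p = 3.33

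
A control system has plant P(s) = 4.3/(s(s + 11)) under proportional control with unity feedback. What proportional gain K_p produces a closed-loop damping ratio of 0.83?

Closed-loop characteristic equation: s² + 11s + K_p·4.3 = 0.
So ω_n = √(4.3K_p) and 2ζω_n = 11, giving ζ = 11/(2√(4.3K_p)).
Setting ζ = 0.83: √(4.3K_p) = 11/(2·0.83) = 6.627, so K_p = 43.91/4.3 = 10.2.

K_p = 10.2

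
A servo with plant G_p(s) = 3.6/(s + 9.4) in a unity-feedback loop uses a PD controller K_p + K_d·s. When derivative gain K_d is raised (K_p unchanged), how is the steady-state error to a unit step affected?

At s = 0 the derivative term contributes nothing: C(0) = K_p regardless of K_d, so K_pos = K_p·G_p(0) and e_ss are unchanged.

unchanged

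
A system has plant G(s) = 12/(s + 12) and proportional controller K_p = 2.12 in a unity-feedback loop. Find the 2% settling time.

Closed-loop transfer function: T(s) = K_p·G(s)/(1 + K_p·G(s)) = 25.44/(s + 12 + 25.44) = 25.44/(s + 37.44).
Time constant τ = 1/37.44 = 0.02671 s, so the 2% settling time is about 4τ = 0.107 s.

T_s ≈ 0.107 s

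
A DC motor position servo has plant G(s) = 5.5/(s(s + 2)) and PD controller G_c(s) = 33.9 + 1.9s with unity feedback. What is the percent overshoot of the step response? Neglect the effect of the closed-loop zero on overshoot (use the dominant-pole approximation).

20%

Forward path: (33.9 + 1.9s)·5.5/(s(s+2)). The closed-loop characteristic equation is s² + (2 + 5.5·1.9)s + 5.5·33.9 = 0.
That is s² + 12.45s + 186.4 = 0, so ω_n = 13.65 rad/s and ζ = 12.45/(2·13.65) = 0.4559.
%OS = 100·exp(−πζ/√(1−ζ²)) = 20%.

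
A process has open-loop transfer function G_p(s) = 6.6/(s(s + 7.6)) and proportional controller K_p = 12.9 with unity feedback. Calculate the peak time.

Closed-loop characteristic equation: s² + 7.6s + 85.14 = 0, so ω_n = 9.227 rad/s and ζ = 7.6/(2·9.227) = 0.4118.
Damped frequency ω_d = ω_n√(1−ζ²) = 8.408 rad/s, so peak time T_p = π/ω_d = 0.374 s.

T_p = 0.374 s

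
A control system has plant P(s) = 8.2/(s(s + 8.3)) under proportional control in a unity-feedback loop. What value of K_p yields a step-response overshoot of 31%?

K_p = 17.2

From %OS = 100·exp(−πζ/√(1−ζ²)) = 31%, ζ = −ln(0.31)/√(π²+ln²(0.31)) = 0.3493.
Characteristic equation s² + 8.3s + 8.2K_p = 0 gives ζ = 8.3/(2√(8.2K_p)).
Setting ζ = 0.3493: √(8.2K_p) = 8.3/(2·0.3493) = 11.88, so K_p = 141.1/8.2 = 17.2.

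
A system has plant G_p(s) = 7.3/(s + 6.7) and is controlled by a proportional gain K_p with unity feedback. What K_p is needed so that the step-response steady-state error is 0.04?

The loop is type 0, so e_ss(step) = 1/(1 + K_pos) with K_pos = K_p·G_p(0).
G_p(0) = 1.09. Require 1/(1 + K_p·1.09) = 0.04, so 1 + 1.09·K_p = 25.
K_p = (25 − 1)/1.09 = 22.

K_p = 22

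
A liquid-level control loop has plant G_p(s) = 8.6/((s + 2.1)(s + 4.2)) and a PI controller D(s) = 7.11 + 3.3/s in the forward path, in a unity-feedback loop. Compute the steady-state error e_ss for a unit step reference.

0

The open loop D(s)G_p(s) has a pole at the origin (type 1), so the static position error constant is infinite and e_ss = 1/(1+∞) = 0.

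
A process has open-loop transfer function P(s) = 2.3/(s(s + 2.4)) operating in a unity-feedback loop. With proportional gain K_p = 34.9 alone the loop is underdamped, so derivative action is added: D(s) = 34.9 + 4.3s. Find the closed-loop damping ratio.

Forward path: (34.9 + 4.3s)·2.3/(s(s+2.4)). The closed-loop characteristic equation is s² + (2.4 + 2.3·4.3)s + 2.3·34.9 = 0.
That is s² + 12.29s + 80.27 = 0, so ω_n = 8.959 rad/s and ζ = 12.29/(2·8.959) = 0.6859.

ζ = 0.686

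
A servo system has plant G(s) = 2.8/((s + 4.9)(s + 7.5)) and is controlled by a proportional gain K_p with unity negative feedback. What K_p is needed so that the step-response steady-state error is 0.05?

K_p = 249

For a type-0 loop with proportional control, e_ss = 1/(1 + K_p·G(0)).
G(0) = 0.07619. Require 1/(1 + K_p·0.07619) = 0.05, so 1 + 0.07619·K_p = 20.
K_p = (20 − 1)/0.07619 = 249.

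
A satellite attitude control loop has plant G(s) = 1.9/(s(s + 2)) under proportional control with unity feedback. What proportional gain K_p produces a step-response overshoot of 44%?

From %OS = 100·exp(−πζ/√(1−ζ²)) = 44%, ζ = −ln(0.44)/√(π²+ln²(0.44)) = 0.2528.
Characteristic equation s² + 2s + 1.9K_p = 0 gives ζ = 2/(2√(1.9K_p)).
Setting ζ = 0.2528: √(1.9K_p) = 2/(2·0.2528) = 3.955, so K_p = 15.64/1.9 = 8.23.

K_p = 8.23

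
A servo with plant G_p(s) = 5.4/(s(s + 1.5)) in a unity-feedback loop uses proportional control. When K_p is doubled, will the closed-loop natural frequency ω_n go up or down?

increase

ω_n = √(5.4·K_p), which grows with K_p.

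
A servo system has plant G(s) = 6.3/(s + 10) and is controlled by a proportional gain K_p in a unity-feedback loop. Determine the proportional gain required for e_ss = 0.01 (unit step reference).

Steady-state error for a unit step on this type-0 loop is 1/(1 + K_p·G(0)).
G(0) = 0.63. Require 1/(1 + K_p·0.63) = 0.01, so 1 + 0.63·K_p = 100.
K_p = (100 − 1)/0.63 = 157.

K_p = 157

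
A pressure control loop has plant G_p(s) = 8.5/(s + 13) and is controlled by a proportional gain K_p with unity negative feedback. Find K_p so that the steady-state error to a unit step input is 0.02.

For a type-0 loop with proportional control, e_ss = 1/(1 + K_p·G_p(0)).
G_p(0) = 0.6538. Require 1/(1 + K_p·0.6538) = 0.02, so 1 + 0.6538·K_p = 50.
K_p = (50 − 1)/0.6538 = 74.9.

K_p = 74.9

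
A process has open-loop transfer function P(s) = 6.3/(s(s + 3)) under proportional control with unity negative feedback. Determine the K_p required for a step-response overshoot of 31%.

K_p = 2.93

From %OS = 100·exp(−πζ/√(1−ζ²)) = 31%, ζ = −ln(0.31)/√(π²+ln²(0.31)) = 0.3493.
Characteristic equation s² + 3s + 6.3K_p = 0 gives ζ = 3/(2√(6.3K_p)).
Setting ζ = 0.3493: √(6.3K_p) = 3/(2·0.3493) = 4.294, so K_p = 18.44/6.3 = 2.93.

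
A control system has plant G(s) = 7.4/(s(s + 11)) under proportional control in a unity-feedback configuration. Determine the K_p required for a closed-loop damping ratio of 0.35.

Closed-loop characteristic equation: s² + 11s + K_p·7.4 = 0.
So ω_n = √(7.4K_p) and 2ζω_n = 11, giving ζ = 11/(2√(7.4K_p)).
Setting ζ = 0.35: √(7.4K_p) = 11/(2·0.35) = 15.71, so K_p = 246.9/7.4 = 33.4.

K_p = 33.4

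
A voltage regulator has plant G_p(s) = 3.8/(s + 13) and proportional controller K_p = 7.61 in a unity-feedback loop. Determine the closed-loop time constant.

τ = 0.0239 s

Closed-loop transfer function: T(s) = K_p·G_p(s)/(1 + K_p·G_p(s)) = 28.92/(s + 13 + 28.92) = 28.92/(s + 41.92).
Time constant τ = 1/41.92 = 0.0239 s.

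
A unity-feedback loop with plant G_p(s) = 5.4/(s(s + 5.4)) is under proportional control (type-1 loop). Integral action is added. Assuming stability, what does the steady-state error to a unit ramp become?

0

The integrator raises the loop to type 2, so K_v → ∞ and e_ss to a ramp is zero.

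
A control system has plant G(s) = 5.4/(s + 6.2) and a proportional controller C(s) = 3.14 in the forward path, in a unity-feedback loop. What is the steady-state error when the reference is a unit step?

0.268

The loop is type 0. Static position error constant K_pos = C(0)·G(0) = 3.14·0.871 = 2.735.
Steady-state error to a unit step: e_ss = 1/(1+K_pos) = 1/3.735 = 0.268.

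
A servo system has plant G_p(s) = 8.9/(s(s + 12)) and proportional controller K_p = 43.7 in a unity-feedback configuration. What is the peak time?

The closed-loop denominator s² + 12s + 388.9 gives ω_n = √388.9 = 19.72 and ζ = 12/(2ω_n) = 0.3042.
Damped frequency ω_d = ω_n√(1−ζ²) = 18.79 rad/s, so peak time T_p = π/ω_d = 0.167 s.

T_p = 0.167 s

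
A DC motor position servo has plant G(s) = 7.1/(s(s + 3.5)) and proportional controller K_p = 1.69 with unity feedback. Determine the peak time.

T_p = 1.05 s

The closed-loop denominator s² + 3.5s + 12 gives ω_n = √12 = 3.464 and ζ = 3.5/(2ω_n) = 0.5052.
Damped frequency ω_d = ω_n√(1−ζ²) = 2.989 rad/s, so peak time T_p = π/ω_d = 1.05 s.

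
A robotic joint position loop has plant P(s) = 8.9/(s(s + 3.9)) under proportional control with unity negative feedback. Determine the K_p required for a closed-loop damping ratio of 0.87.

Closed-loop characteristic equation: s² + 3.9s + K_p·8.9 = 0.
So ω_n = √(8.9K_p) and 2ζω_n = 3.9, giving ζ = 3.9/(2√(8.9K_p)).
Setting ζ = 0.87: √(8.9K_p) = 3.9/(2·0.87) = 2.241, so K_p = 5.024/8.9 = 0.564.

K_p = 0.564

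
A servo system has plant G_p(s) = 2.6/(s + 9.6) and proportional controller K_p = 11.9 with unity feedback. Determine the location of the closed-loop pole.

s = -40.54

Closed-loop transfer function: T(s) = K_p·G_p(s)/(1 + K_p·G_p(s)) = 30.94/(s + 9.6 + 30.94) = 30.94/(s + 40.54).
The closed-loop pole is at s = −40.54.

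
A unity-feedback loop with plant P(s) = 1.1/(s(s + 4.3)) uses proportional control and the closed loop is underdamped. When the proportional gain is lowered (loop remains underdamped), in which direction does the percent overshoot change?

ζ = 4.3/(2√(1.1K_p)) rises as K_p falls; higher damping means less overshoot.

decrease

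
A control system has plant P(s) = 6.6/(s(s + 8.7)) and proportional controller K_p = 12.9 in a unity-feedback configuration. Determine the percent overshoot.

The closed-loop denominator s² + 8.7s + 85.14 gives ω_n = √85.14 = 9.227 and ζ = 8.7/(2ω_n) = 0.4714.
%OS = 100·exp(−πζ/√(1−ζ²)) = 100·exp(−π·0.4714/√0.7777) = 18.6%.

18.6%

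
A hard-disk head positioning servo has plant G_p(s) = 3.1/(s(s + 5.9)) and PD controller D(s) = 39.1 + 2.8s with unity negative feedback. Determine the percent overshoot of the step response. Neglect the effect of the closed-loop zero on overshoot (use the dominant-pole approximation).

Forward path: (39.1 + 2.8s)·3.1/(s(s+5.9)). The closed-loop characteristic equation is s² + (5.9 + 3.1·2.8)s + 3.1·39.1 = 0.
That is s² + 14.58s + 121.2 = 0, so ω_n = 11.01 rad/s and ζ = 14.58/(2·11.01) = 0.6622.
%OS = 100·exp(−πζ/√(1−ζ²)) = 6.23%.

6.23%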